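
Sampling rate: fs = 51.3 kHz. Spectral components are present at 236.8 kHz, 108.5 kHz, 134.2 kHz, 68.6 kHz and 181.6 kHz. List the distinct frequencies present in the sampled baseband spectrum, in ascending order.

fs/2 = 25.65 kHz.
236.8 kHz mod fs = 31.6 kHz.
31.6 kHz > fs/2 = 25.65 kHz, folds to fs − 31.6 kHz = 19.7 kHz.
108.5 kHz mod fs = 5.9 kHz.
5.9 kHz ≤ fs/2 = 25.65 kHz, appears at 5.9 kHz.
134.2 kHz mod fs = 31.6 kHz.
31.6 kHz > fs/2 = 25.65 kHz, folds to fs − 31.6 kHz = 19.7 kHz.
68.6 kHz mod fs = 17.3 kHz.
17.3 kHz ≤ fs/2 = 25.65 kHz, appears at 17.3 kHz.
181.6 kHz mod fs = 27.7 kHz.
27.7 kHz > fs/2 = 25.65 kHz, folds to fs − 27.7 kHz = 23.6 kHz.
Distinct values: {5.9 kHz, 17.3 kHz, 19.7 kHz, 23.6 kHz}.

5.9 kHz, 17.3 kHz, 19.7 kHz, 23.6 kHz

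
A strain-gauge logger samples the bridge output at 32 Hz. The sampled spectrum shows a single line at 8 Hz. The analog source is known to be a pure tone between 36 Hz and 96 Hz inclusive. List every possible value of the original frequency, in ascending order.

40 Hz, 56 Hz, 72 Hz, 88 Hz

Frequencies that alias to 8 Hz are k·fs ± 8 Hz for integer k ≥ 0.
k=0: 8 Hz.
k=1: 24 Hz, 40 Hz.
k=2: 56 Hz, 72 Hz.
k=3: 88 Hz, 104 Hz.
k=4: 120 Hz, 136 Hz.
Within [36 Hz, 96 Hz]: 40 Hz, 56 Hz, 72 Hz, 88 Hz.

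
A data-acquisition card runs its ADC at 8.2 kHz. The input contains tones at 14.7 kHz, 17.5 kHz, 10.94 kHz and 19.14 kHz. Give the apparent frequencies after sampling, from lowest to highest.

1.1 kHz, 1.7 kHz, 2.74 kHz

fs/2 = 4.1 kHz.
14.7 kHz mod fs = 6.5 kHz.
6.5 kHz > fs/2 = 4.1 kHz, folds to fs − 6.5 kHz = 1.7 kHz.
17.5 kHz mod fs = 1.1 kHz.
1.1 kHz ≤ fs/2 = 4.1 kHz, appears at 1.1 kHz.
10.94 kHz mod fs = 2.74 kHz.
2.74 kHz ≤ fs/2 = 4.1 kHz, appears at 2.74 kHz.
19.14 kHz mod fs = 2.74 kHz.
2.74 kHz ≤ fs/2 = 4.1 kHz, appears at 2.74 kHz.
Distinct values: {1.1 kHz, 1.7 kHz, 2.74 kHz}.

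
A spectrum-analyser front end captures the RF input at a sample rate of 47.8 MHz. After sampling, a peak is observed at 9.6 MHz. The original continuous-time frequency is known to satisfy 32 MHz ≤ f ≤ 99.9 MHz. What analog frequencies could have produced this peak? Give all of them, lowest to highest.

38.2 MHz, 57.4 MHz, 86 MHz

Frequencies that alias to 9.6 MHz are k·fs ± 9.6 MHz for integer k ≥ 0.
k=0: 9.6 MHz.
k=1: 38.2 MHz, 57.4 MHz.
k=2: 86 MHz, 105.2 MHz.
k=3: 133.8 MHz, 153 MHz.
Within [32 MHz, 99.9 MHz]: 38.2 MHz, 57.4 MHz, 86 MHz.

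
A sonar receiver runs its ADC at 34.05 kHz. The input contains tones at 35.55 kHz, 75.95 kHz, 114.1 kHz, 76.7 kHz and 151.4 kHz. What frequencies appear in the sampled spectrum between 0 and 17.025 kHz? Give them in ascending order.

1.5 kHz, 7.85 kHz, 8.6 kHz, 11.95 kHz, 15.2 kHz

fs/2 = 17.025 kHz.
35.55 kHz mod fs = 1.5 kHz.
1.5 kHz ≤ fs/2 = 17.025 kHz, appears at 1.5 kHz.
75.95 kHz mod fs = 7.85 kHz.
7.85 kHz ≤ fs/2 = 17.025 kHz, appears at 7.85 kHz.
114.1 kHz mod fs = 11.95 kHz.
11.95 kHz ≤ fs/2 = 17.025 kHz, appears at 11.95 kHz.
76.7 kHz mod fs = 8.6 kHz.
8.6 kHz ≤ fs/2 = 17.025 kHz, appears at 8.6 kHz.
151.4 kHz mod fs = 15.2 kHz.
15.2 kHz ≤ fs/2 = 17.025 kHz, appears at 15.2 kHz.
Distinct values: {1.5 kHz, 7.85 kHz, 8.6 kHz, 11.95 kHz, 15.2 kHz}.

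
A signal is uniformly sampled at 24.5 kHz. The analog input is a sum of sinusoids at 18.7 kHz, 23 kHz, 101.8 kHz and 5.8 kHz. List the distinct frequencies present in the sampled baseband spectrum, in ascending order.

fs/2 = 12.25 kHz.
18.7 kHz > fs/2 = 12.25 kHz, folds to fs − 18.7 kHz = 5.8 kHz.
23 kHz > fs/2 = 12.25 kHz, folds to fs − 23 kHz = 1.5 kHz.
101.8 kHz mod fs = 3.8 kHz.
3.8 kHz ≤ fs/2 = 12.25 kHz, appears at 3.8 kHz.
5.8 kHz ≤ fs/2 = 12.25 kHz, passes unchanged.
Distinct values: {1.5 kHz, 3.8 kHz, 5.8 kHz}.

1.5 kHz, 3.8 kHz, 5.8 kHz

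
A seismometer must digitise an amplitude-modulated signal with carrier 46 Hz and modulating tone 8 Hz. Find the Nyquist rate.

108 Hz

AM sidebands sit at fc ± fm = 38 Hz and 54 Hz.
Highest-frequency component: 54 Hz.
Nyquist rate = 2 × 54 Hz = 108 Hz.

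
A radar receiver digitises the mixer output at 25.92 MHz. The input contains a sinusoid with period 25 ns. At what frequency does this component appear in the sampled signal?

11.84 MHz

T = 25 ns → f = 1/T = 40 MHz.
40 MHz mod fs = 14.08 MHz.
14.08 MHz > fs/2 = 12.96 MHz, folds to fs − 14.08 MHz = 11.84 MHz.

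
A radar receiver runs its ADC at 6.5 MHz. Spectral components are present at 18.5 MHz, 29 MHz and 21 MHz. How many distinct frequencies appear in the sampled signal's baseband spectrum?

fs/2 = 3.25 MHz.
18.5 MHz mod fs = 5.5 MHz.
5.5 MHz > fs/2 = 3.25 MHz, folds to fs − 5.5 MHz = 1 MHz.
29 MHz mod fs = 3 MHz.
3 MHz ≤ fs/2 = 3.25 MHz, appears at 3 MHz.
21 MHz mod fs = 1.5 MHz.
1.5 MHz ≤ fs/2 = 3.25 MHz, appears at 1.5 MHz.
Distinct values: {1 MHz, 1.5 MHz, 3 MHz} → 3.

3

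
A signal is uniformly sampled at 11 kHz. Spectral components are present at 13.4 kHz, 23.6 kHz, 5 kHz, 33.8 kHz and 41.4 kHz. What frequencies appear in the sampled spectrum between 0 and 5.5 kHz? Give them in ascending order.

fs/2 = 5.5 kHz.
13.4 kHz mod fs = 2.4 kHz.
2.4 kHz ≤ fs/2 = 5.5 kHz, appears at 2.4 kHz.
23.6 kHz mod fs = 1.6 kHz.
1.6 kHz ≤ fs/2 = 5.5 kHz, appears at 1.6 kHz.
5 kHz ≤ fs/2 = 5.5 kHz, passes unchanged.
33.8 kHz mod fs = 0.8 kHz.
0.8 kHz ≤ fs/2 = 5.5 kHz, appears at 0.8 kHz.
41.4 kHz mod fs = 8.4 kHz.
8.4 kHz > fs/2 = 5.5 kHz, folds to fs − 8.4 kHz = 2.6 kHz.
Distinct values: {0.8 kHz, 1.6 kHz, 2.4 kHz, 2.6 kHz, 5 kHz}.

0.8 kHz, 1.6 kHz, 2.4 kHz, 2.6 kHz, 5 kHz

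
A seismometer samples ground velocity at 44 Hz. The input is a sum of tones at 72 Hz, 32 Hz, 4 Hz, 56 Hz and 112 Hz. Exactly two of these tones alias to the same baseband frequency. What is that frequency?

fs/2 = 22 Hz.
72 Hz mod fs = 28 Hz.
28 Hz > fs/2 = 22 Hz, folds to fs − 28 Hz = 16 Hz.
32 Hz > fs/2 = 22 Hz, folds to fs − 32 Hz = 12 Hz.
4 Hz ≤ fs/2 = 22 Hz, passes unchanged.
56 Hz mod fs = 12 Hz.
12 Hz ≤ fs/2 = 22 Hz, appears at 12 Hz.
112 Hz mod fs = 24 Hz.
24 Hz > fs/2 = 22 Hz, folds to fs − 24 Hz = 20 Hz.
32 Hz and 56 Hz both map to 12 Hz.

12 Hz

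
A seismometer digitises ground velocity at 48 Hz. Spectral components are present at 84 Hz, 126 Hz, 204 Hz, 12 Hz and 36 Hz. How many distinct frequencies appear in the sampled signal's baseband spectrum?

2

fs/2 = 24 Hz.
84 Hz mod fs = 36 Hz.
36 Hz > fs/2 = 24 Hz, folds to fs − 36 Hz = 12 Hz.
126 Hz mod fs = 30 Hz.
30 Hz > fs/2 = 24 Hz, folds to fs − 30 Hz = 18 Hz.
204 Hz mod fs = 12 Hz.
12 Hz ≤ fs/2 = 24 Hz, appears at 12 Hz.
12 Hz ≤ fs/2 = 24 Hz, passes unchanged.
36 Hz > fs/2 = 24 Hz, folds to fs − 36 Hz = 12 Hz.
Distinct values: {12 Hz, 18 Hz} → 2.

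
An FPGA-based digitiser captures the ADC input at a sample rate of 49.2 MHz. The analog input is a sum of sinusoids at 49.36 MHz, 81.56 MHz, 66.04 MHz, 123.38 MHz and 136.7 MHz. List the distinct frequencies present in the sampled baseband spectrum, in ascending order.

fs/2 = 24.6 MHz.
49.36 MHz mod fs = 0.16 MHz.
0.16 MHz ≤ fs/2 = 24.6 MHz, appears at 0.16 MHz.
81.56 MHz mod fs = 32.36 MHz.
32.36 MHz > fs/2 = 24.6 MHz, folds to fs − 32.36 MHz = 16.84 MHz.
66.04 MHz mod fs = 16.84 MHz.
16.84 MHz ≤ fs/2 = 24.6 MHz, appears at 16.84 MHz.
123.38 MHz mod fs = 24.98 MHz.
24.98 MHz > fs/2 = 24.6 MHz, folds to fs − 24.98 MHz = 24.22 MHz.
136.7 MHz mod fs = 38.3 MHz.
38.3 MHz > fs/2 = 24.6 MHz, folds to fs − 38.3 MHz = 10.9 MHz.
Distinct values: {0.16 MHz, 10.9 MHz, 16.84 MHz, 24.22 MHz}.

0.16 MHz, 10.9 MHz, 16.84 MHz, 24.22 MHz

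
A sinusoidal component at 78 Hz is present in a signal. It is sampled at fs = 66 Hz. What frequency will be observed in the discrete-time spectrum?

78 Hz mod fs = 12 Hz.
12 Hz ≤ fs/2 = 33 Hz, appears at 12 Hz.

12 Hz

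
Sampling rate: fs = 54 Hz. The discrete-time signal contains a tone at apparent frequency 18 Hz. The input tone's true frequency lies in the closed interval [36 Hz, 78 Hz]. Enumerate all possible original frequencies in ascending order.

36 Hz, 72 Hz

Frequencies that alias to 18 Hz are k·fs ± 18 Hz for integer k ≥ 0.
k=0: 18 Hz.
k=1: 36 Hz, 72 Hz.
k=2: 90 Hz, 126 Hz.
Within [36 Hz, 78 Hz]: 36 Hz, 72 Hz.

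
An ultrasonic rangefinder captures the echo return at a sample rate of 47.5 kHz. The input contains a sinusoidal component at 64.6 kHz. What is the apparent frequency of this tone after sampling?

17.1 kHz

64.6 kHz mod fs = 17.1 kHz.
17.1 kHz ≤ fs/2 = 23.75 kHz, appears at 17.1 kHz.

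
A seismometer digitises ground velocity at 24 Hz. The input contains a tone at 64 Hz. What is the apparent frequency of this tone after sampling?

64 Hz mod fs = 16 Hz.
16 Hz > fs/2 = 12 Hz, folds to fs − 16 Hz = 8 Hz.

8 Hz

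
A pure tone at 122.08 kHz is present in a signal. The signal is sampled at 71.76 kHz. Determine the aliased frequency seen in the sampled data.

21.44 kHz

122.08 kHz mod fs = 50.32 kHz.
50.32 kHz > fs/2 = 35.88 kHz, folds to fs − 50.32 kHz = 21.44 kHz.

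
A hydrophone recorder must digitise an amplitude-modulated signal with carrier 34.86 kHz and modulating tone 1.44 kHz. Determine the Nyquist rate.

72.6 kHz

AM sidebands sit at fc ± fm = 33.42 kHz and 36.3 kHz.
Highest-frequency component: 36.3 kHz.
Nyquist rate = 2 × 36.3 kHz = 72.6 kHz.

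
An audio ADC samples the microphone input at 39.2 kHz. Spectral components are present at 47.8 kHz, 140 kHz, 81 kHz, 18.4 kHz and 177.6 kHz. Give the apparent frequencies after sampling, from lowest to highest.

fs/2 = 19.6 kHz.
47.8 kHz mod fs = 8.6 kHz.
8.6 kHz ≤ fs/2 = 19.6 kHz, appears at 8.6 kHz.
140 kHz mod fs = 22.4 kHz.
22.4 kHz > fs/2 = 19.6 kHz, folds to fs − 22.4 kHz = 16.8 kHz.
81 kHz mod fs = 2.6 kHz.
2.6 kHz ≤ fs/2 = 19.6 kHz, appears at 2.6 kHz.
18.4 kHz ≤ fs/2 = 19.6 kHz, passes unchanged.
177.6 kHz mod fs = 20.8 kHz.
20.8 kHz > fs/2 = 19.6 kHz, folds to fs − 20.8 kHz = 18.4 kHz.
Distinct values: {2.6 kHz, 8.6 kHz, 16.8 kHz, 18.4 kHz}.

2.6 kHz, 8.6 kHz, 16.8 kHz, 18.4 kHz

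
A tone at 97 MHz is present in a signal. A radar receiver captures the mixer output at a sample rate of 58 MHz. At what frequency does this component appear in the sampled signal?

97 MHz mod fs = 39 MHz.
39 MHz > fs/2 = 29 MHz, folds to fs − 39 MHz = 19 MHz.

19 MHz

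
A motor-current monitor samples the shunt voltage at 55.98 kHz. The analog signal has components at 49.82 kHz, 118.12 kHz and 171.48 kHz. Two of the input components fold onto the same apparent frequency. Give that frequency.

fs/2 = 27.99 kHz.
49.82 kHz > fs/2 = 27.99 kHz, folds to fs − 49.82 kHz = 6.16 kHz.
118.12 kHz mod fs = 6.16 kHz.
6.16 kHz ≤ fs/2 = 27.99 kHz, appears at 6.16 kHz.
171.48 kHz mod fs = 3.54 kHz.
3.54 kHz ≤ fs/2 = 27.99 kHz, appears at 3.54 kHz.
49.82 kHz and 118.12 kHz both map to 6.16 kHz.

6.16 kHz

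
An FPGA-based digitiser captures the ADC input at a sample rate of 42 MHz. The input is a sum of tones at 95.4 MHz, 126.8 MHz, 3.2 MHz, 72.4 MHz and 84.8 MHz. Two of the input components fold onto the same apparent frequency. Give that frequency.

fs/2 = 21 MHz.
95.4 MHz mod fs = 11.4 MHz.
11.4 MHz ≤ fs/2 = 21 MHz, appears at 11.4 MHz.
126.8 MHz mod fs = 0.8 MHz.
0.8 MHz ≤ fs/2 = 21 MHz, appears at 0.8 MHz.
3.2 MHz ≤ fs/2 = 21 MHz, passes unchanged.
72.4 MHz mod fs = 30.4 MHz.
30.4 MHz > fs/2 = 21 MHz, folds to fs − 30.4 MHz = 11.6 MHz.
84.8 MHz mod fs = 0.8 MHz.
0.8 MHz ≤ fs/2 = 21 MHz, appears at 0.8 MHz.
84.8 MHz and 126.8 MHz both map to 0.8 MHz.

0.8 MHz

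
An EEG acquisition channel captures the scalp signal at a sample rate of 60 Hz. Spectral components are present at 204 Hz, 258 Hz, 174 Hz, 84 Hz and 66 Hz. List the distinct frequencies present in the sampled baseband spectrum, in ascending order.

6 Hz, 18 Hz, 24 Hz

fs/2 = 30 Hz.
204 Hz mod fs = 24 Hz.
24 Hz ≤ fs/2 = 30 Hz, appears at 24 Hz.
258 Hz mod fs = 18 Hz.
18 Hz ≤ fs/2 = 30 Hz, appears at 18 Hz.
174 Hz mod fs = 54 Hz.
54 Hz > fs/2 = 30 Hz, folds to fs − 54 Hz = 6 Hz.
84 Hz mod fs = 24 Hz.
24 Hz ≤ fs/2 = 30 Hz, appears at 24 Hz.
66 Hz mod fs = 6 Hz.
6 Hz ≤ fs/2 = 30 Hz, appears at 6 Hz.
Distinct values: {6 Hz, 18 Hz, 24 Hz}.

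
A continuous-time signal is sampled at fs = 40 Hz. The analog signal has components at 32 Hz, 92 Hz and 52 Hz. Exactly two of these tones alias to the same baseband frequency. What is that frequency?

12 Hz

fs/2 = 20 Hz.
32 Hz > fs/2 = 20 Hz, folds to fs − 32 Hz = 8 Hz.
92 Hz mod fs = 12 Hz.
12 Hz ≤ fs/2 = 20 Hz, appears at 12 Hz.
52 Hz mod fs = 12 Hz.
12 Hz ≤ fs/2 = 20 Hz, appears at 12 Hz.
52 Hz and 92 Hz both map to 12 Hz.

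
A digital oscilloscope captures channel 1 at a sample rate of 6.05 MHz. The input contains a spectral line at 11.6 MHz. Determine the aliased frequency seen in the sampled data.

11.6 MHz mod fs = 5.55 MHz.
5.55 MHz > fs/2 = 3.025 MHz, folds to fs − 5.55 MHz = 0.5 MHz.

0.5 MHz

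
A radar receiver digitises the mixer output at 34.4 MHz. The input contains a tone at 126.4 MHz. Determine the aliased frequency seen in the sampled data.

11.2 MHz

126.4 MHz mod fs = 23.2 MHz.
23.2 MHz > fs/2 = 17.2 MHz, folds to fs − 23.2 MHz = 11.2 MHz.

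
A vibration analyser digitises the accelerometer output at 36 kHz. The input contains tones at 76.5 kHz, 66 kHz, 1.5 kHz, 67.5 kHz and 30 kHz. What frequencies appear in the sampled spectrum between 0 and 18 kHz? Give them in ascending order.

1.5 kHz, 4.5 kHz, 6 kHz

fs/2 = 18 kHz.
76.5 kHz mod fs = 4.5 kHz.
4.5 kHz ≤ fs/2 = 18 kHz, appears at 4.5 kHz.
66 kHz mod fs = 30 kHz.
30 kHz > fs/2 = 18 kHz, folds to fs − 30 kHz = 6 kHz.
1.5 kHz ≤ fs/2 = 18 kHz, passes unchanged.
67.5 kHz mod fs = 31.5 kHz.
31.5 kHz > fs/2 = 18 kHz, folds to fs − 31.5 kHz = 4.5 kHz.
30 kHz > fs/2 = 18 kHz, folds to fs − 30 kHz = 6 kHz.
Distinct values: {1.5 kHz, 4.5 kHz, 6 kHz}.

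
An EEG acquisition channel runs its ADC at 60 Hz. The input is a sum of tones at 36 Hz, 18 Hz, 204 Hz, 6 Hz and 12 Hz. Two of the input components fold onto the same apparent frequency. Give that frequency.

fs/2 = 30 Hz.
36 Hz > fs/2 = 30 Hz, folds to fs − 36 Hz = 24 Hz.
18 Hz ≤ fs/2 = 30 Hz, passes unchanged.
204 Hz mod fs = 24 Hz.
24 Hz ≤ fs/2 = 30 Hz, appears at 24 Hz.
6 Hz ≤ fs/2 = 30 Hz, passes unchanged.
12 Hz ≤ fs/2 = 30 Hz, passes unchanged.
36 Hz and 204 Hz both map to 24 Hz.

24 Hz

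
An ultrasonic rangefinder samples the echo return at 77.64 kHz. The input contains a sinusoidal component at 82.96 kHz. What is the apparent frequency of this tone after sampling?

5.32 kHz

82.96 kHz mod fs = 5.32 kHz.
5.32 kHz ≤ fs/2 = 38.82 kHz, appears at 5.32 kHz.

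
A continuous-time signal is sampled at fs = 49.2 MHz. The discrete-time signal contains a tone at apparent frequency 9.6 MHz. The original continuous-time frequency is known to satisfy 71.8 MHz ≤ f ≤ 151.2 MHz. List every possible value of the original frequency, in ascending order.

Frequencies that alias to 9.6 MHz are k·fs ± 9.6 MHz for integer k ≥ 0.
k=0: 9.6 MHz.
k=1: 39.6 MHz, 58.8 MHz.
k=2: 88.8 MHz, 108 MHz.
k=3: 138 MHz, 157.2 MHz.
k=4: 187.2 MHz, 206.4 MHz.
Within [71.8 MHz, 151.2 MHz]: 88.8 MHz, 108 MHz, 138 MHz.

88.8 MHz, 108 MHz, 138 MHz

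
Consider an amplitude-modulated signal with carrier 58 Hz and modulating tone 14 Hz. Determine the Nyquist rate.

144 Hz

AM sidebands sit at fc ± fm = 44 Hz and 72 Hz.
Highest-frequency component: 72 Hz.
Nyquist rate = 2 × 72 Hz = 144 Hz.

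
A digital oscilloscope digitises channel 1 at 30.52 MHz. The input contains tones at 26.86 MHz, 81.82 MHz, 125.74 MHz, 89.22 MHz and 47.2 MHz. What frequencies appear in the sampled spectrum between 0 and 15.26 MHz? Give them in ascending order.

2.34 MHz, 3.66 MHz, 9.74 MHz, 13.84 MHz

fs/2 = 15.26 MHz.
26.86 MHz > fs/2 = 15.26 MHz, folds to fs − 26.86 MHz = 3.66 MHz.
81.82 MHz mod fs = 20.78 MHz.
20.78 MHz > fs/2 = 15.26 MHz, folds to fs − 20.78 MHz = 9.74 MHz.
125.74 MHz mod fs = 3.66 MHz.
3.66 MHz ≤ fs/2 = 15.26 MHz, appears at 3.66 MHz.
89.22 MHz mod fs = 28.18 MHz.
28.18 MHz > fs/2 = 15.26 MHz, folds to fs − 28.18 MHz = 2.34 MHz.
47.2 MHz mod fs = 16.68 MHz.
16.68 MHz > fs/2 = 15.26 MHz, folds to fs − 16.68 MHz = 13.84 MHz.
Distinct values: {2.34 MHz, 3.66 MHz, 9.74 MHz, 13.84 MHz}.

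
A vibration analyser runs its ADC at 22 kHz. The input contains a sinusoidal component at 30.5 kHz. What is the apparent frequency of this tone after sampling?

8.5 kHz

30.5 kHz mod fs = 8.5 kHz.
8.5 kHz ≤ fs/2 = 11 kHz, appears at 8.5 kHz.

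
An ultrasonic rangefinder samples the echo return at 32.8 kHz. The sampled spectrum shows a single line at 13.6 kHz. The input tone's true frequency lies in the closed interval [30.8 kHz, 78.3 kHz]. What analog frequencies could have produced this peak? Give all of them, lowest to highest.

Frequencies that alias to 13.6 kHz are k·fs ± 13.6 kHz for integer k ≥ 0.
k=0: 13.6 kHz.
k=1: 19.2 kHz, 46.4 kHz.
k=2: 52 kHz, 79.2 kHz.
k=3: 84.8 kHz, 112 kHz.
Within [30.8 kHz, 78.3 kHz]: 46.4 kHz, 52 kHz.

46.4 kHz, 52 kHz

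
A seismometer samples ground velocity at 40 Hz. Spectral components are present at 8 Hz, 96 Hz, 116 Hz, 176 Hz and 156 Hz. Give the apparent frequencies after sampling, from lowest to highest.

fs/2 = 20 Hz.
8 Hz ≤ fs/2 = 20 Hz, passes unchanged.
96 Hz mod fs = 16 Hz.
16 Hz ≤ fs/2 = 20 Hz, appears at 16 Hz.
116 Hz mod fs = 36 Hz.
36 Hz > fs/2 = 20 Hz, folds to fs − 36 Hz = 4 Hz.
176 Hz mod fs = 16 Hz.
16 Hz ≤ fs/2 = 20 Hz, appears at 16 Hz.
156 Hz mod fs = 36 Hz.
36 Hz > fs/2 = 20 Hz, folds to fs − 36 Hz = 4 Hz.
Distinct values: {4 Hz, 8 Hz, 16 Hz}.

4 Hz, 8 Hz, 16 Hz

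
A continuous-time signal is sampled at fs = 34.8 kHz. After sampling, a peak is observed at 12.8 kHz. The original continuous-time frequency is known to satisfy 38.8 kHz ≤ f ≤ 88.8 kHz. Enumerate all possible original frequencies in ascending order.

Frequencies that alias to 12.8 kHz are k·fs ± 12.8 kHz for integer k ≥ 0.
k=0: 12.8 kHz.
k=1: 22 kHz, 47.6 kHz.
k=2: 56.8 kHz, 82.4 kHz.
k=3: 91.6 kHz, 117.2 kHz.
Within [38.8 kHz, 88.8 kHz]: 47.6 kHz, 56.8 kHz, 82.4 kHz.

47.6 kHz, 56.8 kHz, 82.4 kHz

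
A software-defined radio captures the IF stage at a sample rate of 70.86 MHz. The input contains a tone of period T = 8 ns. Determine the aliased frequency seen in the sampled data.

16.72 MHz

T = 8 ns → f = 1/T = 125 MHz.
125 MHz mod fs = 54.14 MHz.
54.14 MHz > fs/2 = 35.43 MHz, folds to fs − 54.14 MHz = 16.72 MHz.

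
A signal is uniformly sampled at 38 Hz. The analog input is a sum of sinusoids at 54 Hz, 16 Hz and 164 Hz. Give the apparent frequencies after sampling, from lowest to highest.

12 Hz, 16 Hz

fs/2 = 19 Hz.
54 Hz mod fs = 16 Hz.
16 Hz ≤ fs/2 = 19 Hz, appears at 16 Hz.
16 Hz ≤ fs/2 = 19 Hz, passes unchanged.
164 Hz mod fs = 12 Hz.
12 Hz ≤ fs/2 = 19 Hz, appears at 12 Hz.
Distinct values: {12 Hz, 16 Hz}.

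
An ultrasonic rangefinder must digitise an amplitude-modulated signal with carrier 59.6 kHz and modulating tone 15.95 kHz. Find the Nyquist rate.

151.1 kHz

AM sidebands sit at fc ± fm = 43.65 kHz and 75.55 kHz.
Highest-frequency component: 75.55 kHz.
Nyquist rate = 2 × 75.55 kHz = 151.1 kHz.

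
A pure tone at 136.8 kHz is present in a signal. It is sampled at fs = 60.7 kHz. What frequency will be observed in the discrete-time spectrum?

15.4 kHz

136.8 kHz mod fs = 15.4 kHz.
15.4 kHz ≤ fs/2 = 30.35 kHz, appears at 15.4 kHz.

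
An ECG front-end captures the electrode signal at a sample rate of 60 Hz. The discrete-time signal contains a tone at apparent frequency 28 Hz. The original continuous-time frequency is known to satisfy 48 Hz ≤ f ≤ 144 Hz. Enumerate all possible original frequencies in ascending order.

Frequencies that alias to 28 Hz are k·fs ± 28 Hz for integer k ≥ 0.
k=0: 28 Hz.
k=1: 32 Hz, 88 Hz.
k=2: 92 Hz, 148 Hz.
k=3: 152 Hz, 208 Hz.
Within [48 Hz, 144 Hz]: 88 Hz, 92 Hz.

88 Hz, 92 Hz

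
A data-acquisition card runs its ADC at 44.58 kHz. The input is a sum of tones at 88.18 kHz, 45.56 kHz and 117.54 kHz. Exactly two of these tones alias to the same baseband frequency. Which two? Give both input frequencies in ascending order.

45.56 kHz, 88.18 kHz

fs/2 = 22.29 kHz.
88.18 kHz mod fs = 43.6 kHz.
43.6 kHz > fs/2 = 22.29 kHz, folds to fs − 43.6 kHz = 0.98 kHz.
45.56 kHz mod fs = 0.98 kHz.
0.98 kHz ≤ fs/2 = 22.29 kHz, appears at 0.98 kHz.
117.54 kHz mod fs = 28.38 kHz.
28.38 kHz > fs/2 = 22.29 kHz, folds to fs − 28.38 kHz = 16.2 kHz.
45.56 kHz and 88.18 kHz both map to 0.98 kHz.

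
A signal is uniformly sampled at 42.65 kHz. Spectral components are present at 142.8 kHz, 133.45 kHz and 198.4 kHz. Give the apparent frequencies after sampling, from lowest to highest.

fs/2 = 21.325 kHz.
142.8 kHz mod fs = 14.85 kHz.
14.85 kHz ≤ fs/2 = 21.325 kHz, appears at 14.85 kHz.
133.45 kHz mod fs = 5.5 kHz.
5.5 kHz ≤ fs/2 = 21.325 kHz, appears at 5.5 kHz.
198.4 kHz mod fs = 27.8 kHz.
27.8 kHz > fs/2 = 21.325 kHz, folds to fs − 27.8 kHz = 14.85 kHz.
Distinct values: {5.5 kHz, 14.85 kHz}.

5.5 kHz, 14.85 kHz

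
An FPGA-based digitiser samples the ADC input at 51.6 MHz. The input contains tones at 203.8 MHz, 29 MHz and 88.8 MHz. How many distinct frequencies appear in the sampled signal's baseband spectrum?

3

fs/2 = 25.8 MHz.
203.8 MHz mod fs = 49 MHz.
49 MHz > fs/2 = 25.8 MHz, folds to fs − 49 MHz = 2.6 MHz.
29 MHz > fs/2 = 25.8 MHz, folds to fs − 29 MHz = 22.6 MHz.
88.8 MHz mod fs = 37.2 MHz.
37.2 MHz > fs/2 = 25.8 MHz, folds to fs − 37.2 MHz = 14.4 MHz.
Distinct values: {2.6 MHz, 14.4 MHz, 22.6 MHz} → 3.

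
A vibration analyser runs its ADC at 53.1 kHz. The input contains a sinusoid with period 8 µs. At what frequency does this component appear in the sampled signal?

T = 8 µs → f = 1/T = 125 kHz.
125 kHz mod fs = 18.8 kHz.
18.8 kHz ≤ fs/2 = 26.55 kHz, appears at 18.8 kHz.

18.8 kHz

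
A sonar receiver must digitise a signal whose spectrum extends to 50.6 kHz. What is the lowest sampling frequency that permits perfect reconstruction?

Nyquist rate = 2 × 50.6 kHz = 101.2 kHz.

101.2 kHz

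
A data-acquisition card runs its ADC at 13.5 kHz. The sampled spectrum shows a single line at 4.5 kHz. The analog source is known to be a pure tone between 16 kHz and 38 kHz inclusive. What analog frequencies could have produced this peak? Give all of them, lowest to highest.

Frequencies that alias to 4.5 kHz are k·fs ± 4.5 kHz for integer k ≥ 0.
k=0: 4.5 kHz.
k=1: 9 kHz, 18 kHz.
k=2: 22.5 kHz, 31.5 kHz.
k=3: 36 kHz, 45 kHz.
k=4: 49.5 kHz, 58.5 kHz.
Within [16 kHz, 38 kHz]: 18 kHz, 22.5 kHz, 31.5 kHz, 36 kHz.

18 kHz, 22.5 kHz, 31.5 kHz, 36 kHz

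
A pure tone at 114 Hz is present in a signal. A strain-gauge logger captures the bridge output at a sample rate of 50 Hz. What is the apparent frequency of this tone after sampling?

114 Hz mod fs = 14 Hz.
14 Hz ≤ fs/2 = 25 Hz, appears at 14 Hz.

14 Hz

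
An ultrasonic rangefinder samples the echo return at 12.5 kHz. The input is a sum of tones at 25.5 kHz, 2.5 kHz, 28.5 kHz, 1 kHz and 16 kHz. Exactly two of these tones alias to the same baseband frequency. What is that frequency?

3.5 kHz

fs/2 = 6.25 kHz.
25.5 kHz mod fs = 0.5 kHz.
0.5 kHz ≤ fs/2 = 6.25 kHz, appears at 0.5 kHz.
2.5 kHz ≤ fs/2 = 6.25 kHz, passes unchanged.
28.5 kHz mod fs = 3.5 kHz.
3.5 kHz ≤ fs/2 = 6.25 kHz, appears at 3.5 kHz.
1 kHz ≤ fs/2 = 6.25 kHz, passes unchanged.
16 kHz mod fs = 3.5 kHz.
3.5 kHz ≤ fs/2 = 6.25 kHz, appears at 3.5 kHz.
16 kHz and 28.5 kHz both map to 3.5 kHz.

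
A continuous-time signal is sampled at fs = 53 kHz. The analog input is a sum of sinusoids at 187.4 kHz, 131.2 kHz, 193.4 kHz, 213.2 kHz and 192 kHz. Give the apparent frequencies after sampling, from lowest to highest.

fs/2 = 26.5 kHz.
187.4 kHz mod fs = 28.4 kHz.
28.4 kHz > fs/2 = 26.5 kHz, folds to fs − 28.4 kHz = 24.6 kHz.
131.2 kHz mod fs = 25.2 kHz.
25.2 kHz ≤ fs/2 = 26.5 kHz, appears at 25.2 kHz.
193.4 kHz mod fs = 34.4 kHz.
34.4 kHz > fs/2 = 26.5 kHz, folds to fs − 34.4 kHz = 18.6 kHz.
213.2 kHz mod fs = 1.2 kHz.
1.2 kHz ≤ fs/2 = 26.5 kHz, appears at 1.2 kHz.
192 kHz mod fs = 33 kHz.
33 kHz > fs/2 = 26.5 kHz, folds to fs − 33 kHz = 20 kHz.
Distinct values: {1.2 kHz, 18.6 kHz, 20 kHz, 24.6 kHz, 25.2 kHz}.

1.2 kHz, 18.6 kHz, 20 kHz, 24.6 kHz, 25.2 kHz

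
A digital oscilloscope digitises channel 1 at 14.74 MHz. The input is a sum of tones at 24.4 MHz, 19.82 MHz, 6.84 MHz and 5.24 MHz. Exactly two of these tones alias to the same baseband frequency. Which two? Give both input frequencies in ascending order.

19.82 MHz, 24.4 MHz

fs/2 = 7.37 MHz.
24.4 MHz mod fs = 9.66 MHz.
9.66 MHz > fs/2 = 7.37 MHz, folds to fs − 9.66 MHz = 5.08 MHz.
19.82 MHz mod fs = 5.08 MHz.
5.08 MHz ≤ fs/2 = 7.37 MHz, appears at 5.08 MHz.
6.84 MHz ≤ fs/2 = 7.37 MHz, passes unchanged.
5.24 MHz ≤ fs/2 = 7.37 MHz, passes unchanged.
19.82 MHz and 24.4 MHz both map to 5.08 MHz.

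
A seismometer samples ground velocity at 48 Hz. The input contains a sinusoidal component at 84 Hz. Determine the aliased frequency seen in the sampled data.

84 Hz mod fs = 36 Hz.
36 Hz > fs/2 = 24 Hz, folds to fs − 36 Hz = 12 Hz.

12 Hz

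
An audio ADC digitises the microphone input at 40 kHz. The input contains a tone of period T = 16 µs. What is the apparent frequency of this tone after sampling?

17.5 kHz

T = 16 µs → f = 1/T = 62.5 kHz.
62.5 kHz mod fs = 22.5 kHz.
22.5 kHz > fs/2 = 20 kHz, folds to fs − 22.5 kHz = 17.5 kHz.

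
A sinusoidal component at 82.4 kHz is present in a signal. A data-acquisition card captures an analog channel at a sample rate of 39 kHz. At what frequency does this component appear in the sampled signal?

82.4 kHz mod fs = 4.4 kHz.
4.4 kHz ≤ fs/2 = 19.5 kHz, appears at 4.4 kHz.

4.4 kHz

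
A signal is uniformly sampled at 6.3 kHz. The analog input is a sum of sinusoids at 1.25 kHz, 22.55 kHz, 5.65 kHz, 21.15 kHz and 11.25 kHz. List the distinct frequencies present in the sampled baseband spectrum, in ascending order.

0.65 kHz, 1.25 kHz, 1.35 kHz, 2.25 kHz, 2.65 kHz

fs/2 = 3.15 kHz.
1.25 kHz ≤ fs/2 = 3.15 kHz, passes unchanged.
22.55 kHz mod fs = 3.65 kHz.
3.65 kHz > fs/2 = 3.15 kHz, folds to fs − 3.65 kHz = 2.65 kHz.
5.65 kHz > fs/2 = 3.15 kHz, folds to fs − 5.65 kHz = 0.65 kHz.
21.15 kHz mod fs = 2.25 kHz.
2.25 kHz ≤ fs/2 = 3.15 kHz, appears at 2.25 kHz.
11.25 kHz mod fs = 4.95 kHz.
4.95 kHz > fs/2 = 3.15 kHz, folds to fs − 4.95 kHz = 1.35 kHz.
Distinct values: {0.65 kHz, 1.25 kHz, 1.35 kHz, 2.25 kHz, 2.65 kHz}.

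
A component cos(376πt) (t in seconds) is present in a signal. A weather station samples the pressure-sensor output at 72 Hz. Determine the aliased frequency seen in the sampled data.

28 Hz

ω = 376π rad/s → f = ω/(2π) = 188 Hz.
188 Hz mod fs = 44 Hz.
44 Hz > fs/2 = 36 Hz, folds to fs − 44 Hz = 28 Hz.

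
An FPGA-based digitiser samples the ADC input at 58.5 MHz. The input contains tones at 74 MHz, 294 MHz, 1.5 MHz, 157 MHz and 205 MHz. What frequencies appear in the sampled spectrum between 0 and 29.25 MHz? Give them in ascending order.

fs/2 = 29.25 MHz.
74 MHz mod fs = 15.5 MHz.
15.5 MHz ≤ fs/2 = 29.25 MHz, appears at 15.5 MHz.
294 MHz mod fs = 1.5 MHz.
1.5 MHz ≤ fs/2 = 29.25 MHz, appears at 1.5 MHz.
1.5 MHz ≤ fs/2 = 29.25 MHz, passes unchanged.
157 MHz mod fs = 40 MHz.
40 MHz > fs/2 = 29.25 MHz, folds to fs − 40 MHz = 18.5 MHz.
205 MHz mod fs = 29.5 MHz.
29.5 MHz > fs/2 = 29.25 MHz, folds to fs − 29.5 MHz = 29 MHz.
Distinct values: {1.5 MHz, 15.5 MHz, 18.5 MHz, 29 MHz}.

1.5 MHz, 15.5 MHz, 18.5 MHz, 29 MHz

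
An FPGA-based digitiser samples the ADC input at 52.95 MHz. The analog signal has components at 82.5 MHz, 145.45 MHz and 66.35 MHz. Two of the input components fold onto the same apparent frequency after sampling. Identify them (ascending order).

66.35 MHz, 145.45 MHz

fs/2 = 26.475 MHz.
82.5 MHz mod fs = 29.55 MHz.
29.55 MHz > fs/2 = 26.475 MHz, folds to fs − 29.55 MHz = 23.4 MHz.
145.45 MHz mod fs = 39.55 MHz.
39.55 MHz > fs/2 = 26.475 MHz, folds to fs − 39.55 MHz = 13.4 MHz.
66.35 MHz mod fs = 13.4 MHz.
13.4 MHz ≤ fs/2 = 26.475 MHz, appears at 13.4 MHz.
66.35 MHz and 145.45 MHz both map to 13.4 MHz.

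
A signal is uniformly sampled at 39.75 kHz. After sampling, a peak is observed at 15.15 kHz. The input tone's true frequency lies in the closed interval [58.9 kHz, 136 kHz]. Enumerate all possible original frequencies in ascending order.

Frequencies that alias to 15.15 kHz are k·fs ± 15.15 kHz for integer k ≥ 0.
k=0: 15.15 kHz.
k=1: 24.6 kHz, 54.9 kHz.
k=2: 64.35 kHz, 94.65 kHz.
k=3: 104.1 kHz, 134.4 kHz.
k=4: 143.85 kHz, 174.15 kHz.
Within [58.9 kHz, 136 kHz]: 64.35 kHz, 94.65 kHz, 104.1 kHz, 134.4 kHz.

64.35 kHz, 94.65 kHz, 104.1 kHz, 134.4 kHz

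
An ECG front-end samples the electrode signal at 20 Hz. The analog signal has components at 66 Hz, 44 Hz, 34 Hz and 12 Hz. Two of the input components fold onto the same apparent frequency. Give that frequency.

6 Hz

fs/2 = 10 Hz.
66 Hz mod fs = 6 Hz.
6 Hz ≤ fs/2 = 10 Hz, appears at 6 Hz.
44 Hz mod fs = 4 Hz.
4 Hz ≤ fs/2 = 10 Hz, appears at 4 Hz.
34 Hz mod fs = 14 Hz.
14 Hz > fs/2 = 10 Hz, folds to fs − 14 Hz = 6 Hz.
12 Hz > fs/2 = 10 Hz, folds to fs − 12 Hz = 8 Hz.
34 Hz and 66 Hz both map to 6 Hz.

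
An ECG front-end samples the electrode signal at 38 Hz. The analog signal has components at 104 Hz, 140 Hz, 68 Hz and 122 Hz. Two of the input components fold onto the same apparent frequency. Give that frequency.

fs/2 = 19 Hz.
104 Hz mod fs = 28 Hz.
28 Hz > fs/2 = 19 Hz, folds to fs − 28 Hz = 10 Hz.
140 Hz mod fs = 26 Hz.
26 Hz > fs/2 = 19 Hz, folds to fs − 26 Hz = 12 Hz.
68 Hz mod fs = 30 Hz.
30 Hz > fs/2 = 19 Hz, folds to fs − 30 Hz = 8 Hz.
122 Hz mod fs = 8 Hz.
8 Hz ≤ fs/2 = 19 Hz, appears at 8 Hz.
68 Hz and 122 Hz both map to 8 Hz.

8 Hz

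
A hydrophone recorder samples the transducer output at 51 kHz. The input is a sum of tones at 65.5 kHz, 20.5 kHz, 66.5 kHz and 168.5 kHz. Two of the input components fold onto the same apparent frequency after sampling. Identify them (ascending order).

fs/2 = 25.5 kHz.
65.5 kHz mod fs = 14.5 kHz.
14.5 kHz ≤ fs/2 = 25.5 kHz, appears at 14.5 kHz.
20.5 kHz ≤ fs/2 = 25.5 kHz, passes unchanged.
66.5 kHz mod fs = 15.5 kHz.
15.5 kHz ≤ fs/2 = 25.5 kHz, appears at 15.5 kHz.
168.5 kHz mod fs = 15.5 kHz.
15.5 kHz ≤ fs/2 = 25.5 kHz, appears at 15.5 kHz.
66.5 kHz and 168.5 kHz both map to 15.5 kHz.

66.5 kHz, 168.5 kHz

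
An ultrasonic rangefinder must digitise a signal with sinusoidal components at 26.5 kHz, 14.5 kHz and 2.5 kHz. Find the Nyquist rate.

53 kHz

Highest-frequency component: 26.5 kHz.
Nyquist rate = 2 × 26.5 kHz = 53 kHz.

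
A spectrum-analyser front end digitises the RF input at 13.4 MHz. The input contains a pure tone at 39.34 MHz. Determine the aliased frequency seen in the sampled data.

39.34 MHz mod fs = 12.54 MHz.
12.54 MHz > fs/2 = 6.7 MHz, folds to fs − 12.54 MHz = 0.86 MHz.

0.86 MHz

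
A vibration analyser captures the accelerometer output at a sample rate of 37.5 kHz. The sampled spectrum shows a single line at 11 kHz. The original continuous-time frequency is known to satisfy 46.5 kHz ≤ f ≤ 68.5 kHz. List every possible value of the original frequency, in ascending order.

Frequencies that alias to 11 kHz are k·fs ± 11 kHz for integer k ≥ 0.
k=0: 11 kHz.
k=1: 26.5 kHz, 48.5 kHz.
k=2: 64 kHz, 86 kHz.
k=3: 101.5 kHz, 123.5 kHz.
Within [46.5 kHz, 68.5 kHz]: 48.5 kHz, 64 kHz.

48.5 kHz, 64 kHz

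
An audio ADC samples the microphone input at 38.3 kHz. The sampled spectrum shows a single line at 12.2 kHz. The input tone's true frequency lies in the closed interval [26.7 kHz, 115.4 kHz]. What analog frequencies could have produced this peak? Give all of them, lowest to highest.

Frequencies that alias to 12.2 kHz are k·fs ± 12.2 kHz for integer k ≥ 0.
k=0: 12.2 kHz.
k=1: 26.1 kHz, 50.5 kHz.
k=2: 64.4 kHz, 88.8 kHz.
k=3: 102.7 kHz, 127.1 kHz.
k=4: 141 kHz, 165.4 kHz.
Within [26.7 kHz, 115.4 kHz]: 50.5 kHz, 64.4 kHz, 88.8 kHz, 102.7 kHz.

50.5 kHz, 64.4 kHz, 88.8 kHz, 102.7 kHz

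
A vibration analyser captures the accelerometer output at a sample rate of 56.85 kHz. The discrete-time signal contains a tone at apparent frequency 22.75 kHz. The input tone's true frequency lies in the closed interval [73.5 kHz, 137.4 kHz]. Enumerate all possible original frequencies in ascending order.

Frequencies that alias to 22.75 kHz are k·fs ± 22.75 kHz for integer k ≥ 0.
k=0: 22.75 kHz.
k=1: 34.1 kHz, 79.6 kHz.
k=2: 90.95 kHz, 136.45 kHz.
k=3: 147.8 kHz, 193.3 kHz.
Within [73.5 kHz, 137.4 kHz]: 79.6 kHz, 90.95 kHz, 136.45 kHz.

79.6 kHz, 90.95 kHz, 136.45 kHz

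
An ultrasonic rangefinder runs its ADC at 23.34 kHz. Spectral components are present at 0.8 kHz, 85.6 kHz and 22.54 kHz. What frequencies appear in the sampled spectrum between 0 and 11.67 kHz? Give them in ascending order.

0.8 kHz, 7.76 kHz

fs/2 = 11.67 kHz.
0.8 kHz ≤ fs/2 = 11.67 kHz, passes unchanged.
85.6 kHz mod fs = 15.58 kHz.
15.58 kHz > fs/2 = 11.67 kHz, folds to fs − 15.58 kHz = 7.76 kHz.
22.54 kHz > fs/2 = 11.67 kHz, folds to fs − 22.54 kHz = 0.8 kHz.
Distinct values: {0.8 kHz, 7.76 kHz}.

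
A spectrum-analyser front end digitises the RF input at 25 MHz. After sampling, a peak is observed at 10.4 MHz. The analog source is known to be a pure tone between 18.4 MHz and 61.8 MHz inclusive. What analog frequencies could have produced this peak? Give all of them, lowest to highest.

35.4 MHz, 39.6 MHz, 60.4 MHz

Frequencies that alias to 10.4 MHz are k·fs ± 10.4 MHz for integer k ≥ 0.
k=0: 10.4 MHz.
k=1: 14.6 MHz, 35.4 MHz.
k=2: 39.6 MHz, 60.4 MHz.
k=3: 64.6 MHz, 85.4 MHz.
Within [18.4 MHz, 61.8 MHz]: 35.4 MHz, 39.6 MHz, 60.4 MHz.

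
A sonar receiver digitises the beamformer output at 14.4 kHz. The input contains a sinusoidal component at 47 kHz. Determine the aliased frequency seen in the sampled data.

3.8 kHz

47 kHz mod fs = 3.8 kHz.
3.8 kHz ≤ fs/2 = 7.2 kHz, appears at 3.8 kHz.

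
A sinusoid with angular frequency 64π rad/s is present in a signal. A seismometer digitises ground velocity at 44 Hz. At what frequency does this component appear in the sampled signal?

ω = 64π rad/s → f = ω/(2π) = 32 Hz.
32 Hz > fs/2 = 22 Hz, folds to fs − 32 Hz = 12 Hz.

12 Hz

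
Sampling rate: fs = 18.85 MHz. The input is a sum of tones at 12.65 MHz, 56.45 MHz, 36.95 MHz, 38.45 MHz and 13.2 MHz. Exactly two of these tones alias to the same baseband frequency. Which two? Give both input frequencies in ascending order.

fs/2 = 9.425 MHz.
12.65 MHz > fs/2 = 9.425 MHz, folds to fs − 12.65 MHz = 6.2 MHz.
56.45 MHz mod fs = 18.75 MHz.
18.75 MHz > fs/2 = 9.425 MHz, folds to fs − 18.75 MHz = 0.1 MHz.
36.95 MHz mod fs = 18.1 MHz.
18.1 MHz > fs/2 = 9.425 MHz, folds to fs − 18.1 MHz = 0.75 MHz.
38.45 MHz mod fs = 0.75 MHz.
0.75 MHz ≤ fs/2 = 9.425 MHz, appears at 0.75 MHz.
13.2 MHz > fs/2 = 9.425 MHz, folds to fs − 13.2 MHz = 5.65 MHz.
36.95 MHz and 38.45 MHz both map to 0.75 MHz.

36.95 MHz, 38.45 MHz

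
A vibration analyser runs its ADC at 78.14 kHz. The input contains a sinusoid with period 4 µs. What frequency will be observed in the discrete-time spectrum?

T = 4 µs → f = 1/T = 250 kHz.
250 kHz mod fs = 15.58 kHz.
15.58 kHz ≤ fs/2 = 39.07 kHz, appears at 15.58 kHz.

15.58 kHz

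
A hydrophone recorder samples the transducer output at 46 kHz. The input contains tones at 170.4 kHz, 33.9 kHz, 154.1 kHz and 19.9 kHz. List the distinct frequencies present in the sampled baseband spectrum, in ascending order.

12.1 kHz, 13.6 kHz, 16.1 kHz, 19.9 kHz

fs/2 = 23 kHz.
170.4 kHz mod fs = 32.4 kHz.
32.4 kHz > fs/2 = 23 kHz, folds to fs − 32.4 kHz = 13.6 kHz.
33.9 kHz > fs/2 = 23 kHz, folds to fs − 33.9 kHz = 12.1 kHz.
154.1 kHz mod fs = 16.1 kHz.
16.1 kHz ≤ fs/2 = 23 kHz, appears at 16.1 kHz.
19.9 kHz ≤ fs/2 = 23 kHz, passes unchanged.
Distinct values: {12.1 kHz, 13.6 kHz, 16.1 kHz, 19.9 kHz}.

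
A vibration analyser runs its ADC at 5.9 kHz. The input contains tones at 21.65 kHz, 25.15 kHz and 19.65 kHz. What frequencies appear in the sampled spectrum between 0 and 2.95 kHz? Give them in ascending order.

fs/2 = 2.95 kHz.
21.65 kHz mod fs = 3.95 kHz.
3.95 kHz > fs/2 = 2.95 kHz, folds to fs − 3.95 kHz = 1.95 kHz.
25.15 kHz mod fs = 1.55 kHz.
1.55 kHz ≤ fs/2 = 2.95 kHz, appears at 1.55 kHz.
19.65 kHz mod fs = 1.95 kHz.
1.95 kHz ≤ fs/2 = 2.95 kHz, appears at 1.95 kHz.
Distinct values: {1.55 kHz, 1.95 kHz}.

1.55 kHz, 1.95 kHz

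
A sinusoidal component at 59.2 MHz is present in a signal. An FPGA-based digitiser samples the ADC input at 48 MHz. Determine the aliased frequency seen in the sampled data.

11.2 MHz

59.2 MHz mod fs = 11.2 MHz.
11.2 MHz ≤ fs/2 = 24 MHz, appears at 11.2 MHz.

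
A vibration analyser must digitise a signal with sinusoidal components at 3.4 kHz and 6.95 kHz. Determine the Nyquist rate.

13.9 kHz

Highest-frequency component: 6.95 kHz.
Nyquist rate = 2 × 6.95 kHz = 13.9 kHz.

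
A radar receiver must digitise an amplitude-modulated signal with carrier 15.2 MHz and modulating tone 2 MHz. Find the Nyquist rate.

34.4 MHz

AM sidebands sit at fc ± fm = 13.2 MHz and 17.2 MHz.
Highest-frequency component: 17.2 MHz.
Nyquist rate = 2 × 17.2 MHz = 34.4 MHz.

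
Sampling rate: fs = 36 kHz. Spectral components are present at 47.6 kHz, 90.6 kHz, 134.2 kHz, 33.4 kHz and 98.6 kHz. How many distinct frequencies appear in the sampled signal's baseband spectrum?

5

fs/2 = 18 kHz.
47.6 kHz mod fs = 11.6 kHz.
11.6 kHz ≤ fs/2 = 18 kHz, appears at 11.6 kHz.
90.6 kHz mod fs = 18.6 kHz.
18.6 kHz > fs/2 = 18 kHz, folds to fs − 18.6 kHz = 17.4 kHz.
134.2 kHz mod fs = 26.2 kHz.
26.2 kHz > fs/2 = 18 kHz, folds to fs − 26.2 kHz = 9.8 kHz.
33.4 kHz > fs/2 = 18 kHz, folds to fs − 33.4 kHz = 2.6 kHz.
98.6 kHz mod fs = 26.6 kHz.
26.6 kHz > fs/2 = 18 kHz, folds to fs − 26.6 kHz = 9.4 kHz.
Distinct values: {2.6 kHz, 9.4 kHz, 9.8 kHz, 11.6 kHz, 17.4 kHz} → 5.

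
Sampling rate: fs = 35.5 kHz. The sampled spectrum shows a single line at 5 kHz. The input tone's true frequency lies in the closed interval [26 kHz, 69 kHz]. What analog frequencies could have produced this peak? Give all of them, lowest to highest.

30.5 kHz, 40.5 kHz, 66 kHz

Frequencies that alias to 5 kHz are k·fs ± 5 kHz for integer k ≥ 0.
k=0: 5 kHz.
k=1: 30.5 kHz, 40.5 kHz.
k=2: 66 kHz, 76 kHz.
k=3: 101.5 kHz, 111.5 kHz.
Within [26 kHz, 69 kHz]: 30.5 kHz, 40.5 kHz, 66 kHz.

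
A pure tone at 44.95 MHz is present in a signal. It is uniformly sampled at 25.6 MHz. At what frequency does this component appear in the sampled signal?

6.25 MHz

44.95 MHz mod fs = 19.35 MHz.
19.35 MHz > fs/2 = 12.8 MHz, folds to fs − 19.35 MHz = 6.25 MHz.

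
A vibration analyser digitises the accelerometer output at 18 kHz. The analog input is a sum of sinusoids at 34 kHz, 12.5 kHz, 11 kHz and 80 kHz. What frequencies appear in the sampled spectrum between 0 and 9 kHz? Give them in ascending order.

2 kHz, 5.5 kHz, 7 kHz, 8 kHz

fs/2 = 9 kHz.
34 kHz mod fs = 16 kHz.
16 kHz > fs/2 = 9 kHz, folds to fs − 16 kHz = 2 kHz.
12.5 kHz > fs/2 = 9 kHz, folds to fs − 12.5 kHz = 5.5 kHz.
11 kHz > fs/2 = 9 kHz, folds to fs − 11 kHz = 7 kHz.
80 kHz mod fs = 8 kHz.
8 kHz ≤ fs/2 = 9 kHz, appears at 8 kHz.
Distinct values: {2 kHz, 5.5 kHz, 7 kHz, 8 kHz}.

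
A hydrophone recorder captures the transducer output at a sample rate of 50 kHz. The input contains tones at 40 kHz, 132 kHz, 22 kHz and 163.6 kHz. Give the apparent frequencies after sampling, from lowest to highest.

10 kHz, 13.6 kHz, 18 kHz, 22 kHz

fs/2 = 25 kHz.
40 kHz > fs/2 = 25 kHz, folds to fs − 40 kHz = 10 kHz.
132 kHz mod fs = 32 kHz.
32 kHz > fs/2 = 25 kHz, folds to fs − 32 kHz = 18 kHz.
22 kHz ≤ fs/2 = 25 kHz, passes unchanged.
163.6 kHz mod fs = 13.6 kHz.
13.6 kHz ≤ fs/2 = 25 kHz, appears at 13.6 kHz.
Distinct values: {10 kHz, 13.6 kHz, 18 kHz, 22 kHz}.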